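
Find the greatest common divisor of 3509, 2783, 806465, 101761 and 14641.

121

gcd(3509, 2783): 3509 = 1·2783 + 726; 2783 = 3·726 + 605; 726 = 1·605 + 121; 605 = 5·121 + 0 → 121
gcd(121, 806465): 806465 = 6665·121 + 0 → 121
gcd(121, 101761): 101761 = 841·121 + 0 → 121
gcd(121, 14641): 14641 = 121·121 + 0 → 121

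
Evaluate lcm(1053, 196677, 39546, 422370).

1053 = 3⁴ · 13; 196677 = 3² · 13 · 41²; 39546 = 2 · 3² · 13³; 422370 = 2 · 3² · 5 · 13 · 19²
lcm takes max exponent of each prime: 2 · 3⁴ · 5 · 13³ · 19² · 41² = 1079916038370

1079916038370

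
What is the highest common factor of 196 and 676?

4

196 = 2² · 7²
676 = 2² · 13²
Common: 2² = 4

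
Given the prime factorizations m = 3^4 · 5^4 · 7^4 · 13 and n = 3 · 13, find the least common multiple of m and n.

1580158125

max exponent per prime: 3^4 · 5^4 · 7^4 · 13 = 1580158125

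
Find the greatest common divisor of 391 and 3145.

17

391 = 17 · 23
3145 = 5 · 17 · 37
Common: 17 = 17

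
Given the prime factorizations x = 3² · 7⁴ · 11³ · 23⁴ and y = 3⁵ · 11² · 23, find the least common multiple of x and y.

217314063781353

max exponent per prime: 3⁵ · 7⁴ · 11³ · 23⁴ = 217314063781353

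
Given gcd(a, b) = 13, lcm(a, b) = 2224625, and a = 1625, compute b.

a·b = gcd·lcm = 13·2224625 = 28920125, so b = 28920125/1625 = 17797.

17797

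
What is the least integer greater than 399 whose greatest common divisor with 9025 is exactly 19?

9025 = 19·475. Any a with gcd(a, 9025) = 19 is a multiple of 19, say 19s, with s coprime to 475.
Need s > 399/19, so s ≥ 22. First s ≥ 22 with gcd(s, 475) = 1 is s = 22. Thus a = 19·22 = 418.

418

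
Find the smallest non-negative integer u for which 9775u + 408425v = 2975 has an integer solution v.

251

Euclid: 408425 = 41·9775 + 7650; 9775 = 1·7650 + 2125; 7650 = 3·2125 + 1275; 2125 = 1·1275 + 850; 1275 = 1·850 + 425; 850 = 2·425 + 0 → gcd = 425; 2975 = 425·7.
Back-substitution yields 9775·(-376) + 408425·(9) = 425, so one solution is u = -376·7 = -2632, v = 9·7 = 63.
Solutions in u differ by 408425/425 = 961; the one in [0, 961) is -2632 mod 961 = 251.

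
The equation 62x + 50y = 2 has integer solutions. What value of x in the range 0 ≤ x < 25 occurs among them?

21

Euclid: 62 = 1·50 + 12; 50 = 4·12 + 2; 12 = 6·2 + 0 → gcd = 2; 2 = 2·1.
Back-substitution yields 62·(-4) + 50·(5) = 2, so one solution is x = -4·1 = -4, y = 5·1 = 5.
Solutions in x differ by 50/2 = 25; the one in [0, 25) is -4 mod 25 = 21.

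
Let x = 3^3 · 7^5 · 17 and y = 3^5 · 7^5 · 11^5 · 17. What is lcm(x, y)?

max exponent per prime: 3^5 · 7^5 · 11^5 · 17 = 11181725352567

11181725352567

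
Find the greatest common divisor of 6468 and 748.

Euclid: 6468 = 8·748 + 484; 748 = 1·484 + 264; 484 = 1·264 + 220; 264 = 1·220 + 44; 220 = 5·44 + 0. Last nonzero remainder: 44.

44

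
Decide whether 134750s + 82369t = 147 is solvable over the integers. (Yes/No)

Yes

By Bézout, 134750s + 82369t = 147 has integer solutions iff gcd(134750, 82369) | 147.
Euclid: 134750 = 1·82369 + 52381; 82369 = 1·52381 + 29988; 52381 = 1·29988 + 22393; 29988 = 1·22393 + 7595; 22393 = 2·7595 + 7203; 7595 = 1·7203 + 392; 7203 = 18·392 + 147; 392 = 2·147 + 98; 147 = 1·98 + 49; 98 = 2·49 + 0. gcd = 49; 147 mod 49 = 0. Yes.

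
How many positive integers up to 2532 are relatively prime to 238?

Prime factors of 238: 2, 7, 17. Count integers ≤ 2532 divisible by none of them.
By inclusion–exclusion: 2532 − ⌊2532/2⌋ − ⌊2532/7⌋ − ⌊2532/17⌋ + ⌊2532/14⌋ + ⌊2532/34⌋ + ⌊2532/119⌋ − ⌊2532/238⌋ = 1022.

1022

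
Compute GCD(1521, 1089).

Euclid: 1521 = 1·1089 + 432; 1089 = 2·432 + 225; 432 = 1·225 + 207; 225 = 1·207 + 18; 207 = 11·18 + 9; 18 = 2·9 + 0. Last nonzero remainder: 9.

9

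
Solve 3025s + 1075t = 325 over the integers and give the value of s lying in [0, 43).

36

gcd(3025, 1075) = 25 (Euclid: 3025 = 2·1075 + 875; 1075 = 1·875 + 200; 875 = 4·200 + 75; 200 = 2·75 + 50; 75 = 1·50 + 25; 50 = 2·25 + 0), and 25 | 325.
Extended Euclid: 3025·(16) + 1075·(-45) = 25. Scale by 13: s₀ = 208.
General solution s = s₀ + 43k; reducing mod 43 gives s = 36 (and t = -101).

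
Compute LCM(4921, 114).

4921 = 7 · 19 · 37; 114 = 2 · 3 · 19
max exponents: 2 · 3 · 7 · 19 · 37 = 29526

29526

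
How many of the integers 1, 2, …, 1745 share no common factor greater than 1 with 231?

907

Prime factors of 231: 3, 7, 11. Count integers ≤ 1745 divisible by none of them.
By inclusion–exclusion: 1745 − ⌊1745/3⌋ − ⌊1745/7⌋ − ⌊1745/11⌋ + ⌊1745/21⌋ + ⌊1745/33⌋ + ⌊1745/77⌋ − ⌊1745/231⌋ = 907.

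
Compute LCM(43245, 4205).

43245 = 3² · 5 · 31²; 4205 = 5 · 29²
max exponents: 3² · 5 · 29² · 31² = 36369045

36369045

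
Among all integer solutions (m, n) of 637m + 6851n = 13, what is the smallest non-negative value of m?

gcd(637, 6851) = 13 (Euclid: 6851 = 10·637 + 481; 637 = 1·481 + 156; 481 = 3·156 + 13; 156 = 12·13 + 0), and 13 | 13.
Extended Euclid: 637·(-43) + 6851·(4) = 13. Scale by 1: m₀ = -43.
General solution m = m₀ + 527t; reducing mod 527 gives m = 484 (and n = -45).

484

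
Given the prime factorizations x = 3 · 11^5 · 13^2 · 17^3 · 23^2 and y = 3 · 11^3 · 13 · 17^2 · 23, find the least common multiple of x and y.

max exponent per prime: 3 · 11^5 · 13^2 · 17^3 · 23^2 = 212213897327289

212213897327289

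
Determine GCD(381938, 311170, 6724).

gcd(381938, 311170): 381938 = 1·311170 + 70768; 311170 = 4·70768 + 28098; 70768 = 2·28098 + 14572; 28098 = 1·14572 + 13526; 14572 = 1·13526 + 1046; 13526 = 12·1046 + 974; 1046 = 1·974 + 72; 974 = 13·72 + 38; 72 = 1·38 + 34; 38 = 1·34 + 4; 34 = 8·4 + 2; 4 = 2·2 + 0 → 2
gcd(2, 6724): 6724 = 3362·2 + 0 → 2

2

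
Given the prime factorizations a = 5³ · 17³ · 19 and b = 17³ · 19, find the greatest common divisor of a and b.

min exponent per shared prime: 17³ · 19 = 93347

93347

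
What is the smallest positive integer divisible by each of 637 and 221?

637 = 7² · 13; 221 = 13 · 17
max exponents: 7² · 13 · 17 = 10829

10829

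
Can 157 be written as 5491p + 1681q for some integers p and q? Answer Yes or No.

By Bézout, 5491p + 1681q = 157 has integer solutions iff gcd(5491, 1681) | 157.
Euclid: 5491 = 3·1681 + 448; 1681 = 3·448 + 337; 448 = 1·337 + 111; 337 = 3·111 + 4; 111 = 27·4 + 3; 4 = 1·3 + 1; 3 = 3·1 + 0. gcd = 1; 157 mod 1 = 0. Yes.

Yes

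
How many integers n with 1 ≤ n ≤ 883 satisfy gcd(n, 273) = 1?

Prime factors of 273: 3, 7, 13. Count integers ≤ 883 divisible by none of them.
By inclusion–exclusion: 883 − ⌊883/3⌋ − ⌊883/7⌋ − ⌊883/13⌋ + ⌊883/21⌋ + ⌊883/39⌋ + ⌊883/91⌋ − ⌊883/273⌋ = 466.

466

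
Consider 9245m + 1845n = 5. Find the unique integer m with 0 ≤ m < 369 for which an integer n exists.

277

Euclid: 9245 = 5·1845 + 20; 1845 = 92·20 + 5; 20 = 4·5 + 0 → gcd = 5; 5 = 5·1.
Back-substitution yields 9245·(-92) + 1845·(461) = 5, so one solution is m = -92·1 = -92, n = 461·1 = 461.
Solutions in m differ by 1845/5 = 369; the one in [0, 369) is -92 mod 369 = 277.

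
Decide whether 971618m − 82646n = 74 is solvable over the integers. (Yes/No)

Yes

gcd(971618, 82646): 971618 = 11·82646 + 62512; 82646 = 1·62512 + 20134; 62512 = 3·20134 + 2110; 20134 = 9·2110 + 1144; 2110 = 1·1144 + 966; 1144 = 1·966 + 178; 966 = 5·178 + 76; 178 = 2·76 + 26; 76 = 2·26 + 24; 26 = 1·24 + 2; 24 = 12·2 + 0 → 2
2 divides 74, so a solution exists.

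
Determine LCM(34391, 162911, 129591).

51271512831

34391 = 7 · 17³; 162911 = 7 · 17 · 37²; 129591 = 3² · 7 · 11² · 17
lcm takes max exponent of each prime: 3² · 7 · 11² · 17³ · 37² = 51271512831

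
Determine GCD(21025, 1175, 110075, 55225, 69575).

21025 = 5² · 29²; 1175 = 5² · 47; 110075 = 5² · 7 · 17 · 37; 55225 = 5² · 47²; 69575 = 5² · 11² · 23
gcd takes min exponent of each prime: 5² = 25

25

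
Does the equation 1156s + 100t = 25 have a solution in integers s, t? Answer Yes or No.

No

By Bézout, 1156s + 100t = 25 has integer solutions iff gcd(1156, 100) | 25.
Euclid: 1156 = 11·100 + 56; 100 = 1·56 + 44; 56 = 1·44 + 12; 44 = 3·12 + 8; 12 = 1·8 + 4; 8 = 2·4 + 0. gcd = 4; 25 mod 4 = 1. No.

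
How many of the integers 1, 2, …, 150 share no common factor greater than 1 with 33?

91

33 = 3·11. Inclusion–exclusion on these primes:
150 − ⌊150/3⌋ − ⌊150/11⌋ + ⌊150/33⌋ = 91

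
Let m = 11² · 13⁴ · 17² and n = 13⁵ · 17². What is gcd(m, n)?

8254129

min exponent per shared prime: 13⁴ · 17² = 8254129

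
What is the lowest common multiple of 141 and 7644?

141 = 3 · 47; 7644 = 2² · 3 · 7² · 13
max exponents: 2² · 3 · 7² · 13 · 47 = 359268

359268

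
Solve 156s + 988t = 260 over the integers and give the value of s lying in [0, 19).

8

Euclid: 988 = 6·156 + 52; 156 = 3·52 + 0 → gcd = 52; 260 = 52·5.
Back-substitution yields 156·(-6) + 988·(1) = 52, so one solution is s = -6·5 = -30, t = 1·5 = 5.
Solutions in s differ by 988/52 = 19; the one in [0, 19) is -30 mod 19 = 8.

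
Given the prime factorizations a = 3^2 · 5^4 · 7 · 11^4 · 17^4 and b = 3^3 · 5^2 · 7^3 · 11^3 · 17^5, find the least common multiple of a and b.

120324273754348125

max exponent per prime: 3^3 · 5^4 · 7^3 · 11^4 · 17^5 = 120324273754348125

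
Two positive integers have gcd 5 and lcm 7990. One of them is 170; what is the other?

235

m·n = gcd·lcm = 5·7990 = 39950, so n = 39950/170 = 235.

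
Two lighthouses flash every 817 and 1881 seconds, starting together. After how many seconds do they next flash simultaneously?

80883

817 = 19 · 43; 1881 = 3² · 11 · 19
max exponents: 3² · 11 · 19 · 43 = 80883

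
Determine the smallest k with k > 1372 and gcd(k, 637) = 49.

Multiples of 49 above 1372: 49·29, 49·30, … . Need the cofactor coprime to 637/49 = 13.
Checking s = 29, 30, … the first with gcd(s, 13) = 1 is s = 29, giving 1421.

1421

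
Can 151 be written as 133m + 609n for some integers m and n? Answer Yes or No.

No

By Bézout, 133m + 609n = 151 has integer solutions iff gcd(133, 609) | 151.
Euclid: 609 = 4·133 + 77; 133 = 1·77 + 56; 77 = 1·56 + 21; 56 = 2·21 + 14; 21 = 1·14 + 7; 14 = 2·7 + 0. gcd = 7; 151 mod 7 = 4. No.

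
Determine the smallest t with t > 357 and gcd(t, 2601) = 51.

gcd(t, 2601) = 51 forces 51 | t; write t = 51s. Then gcd(51s, 51·51) = 51·gcd(s, 51), so need gcd(s, 51) = 1.
51s > 357 gives s ≥ 8. The least s ≥ 8 coprime to 51 is 8, so t = 51·8 = 408.

408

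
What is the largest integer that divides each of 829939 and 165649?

Euclid: 829939 = 5·165649 + 1694; 165649 = 97·1694 + 1331; 1694 = 1·1331 + 363; 1331 = 3·363 + 242; 363 = 1·242 + 121; 242 = 2·121 + 0. Last nonzero remainder: 121.

121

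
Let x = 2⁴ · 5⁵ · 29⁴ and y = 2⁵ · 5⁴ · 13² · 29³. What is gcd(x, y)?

243890000

min exponent per shared prime: 2⁴ · 5⁴ · 29³ = 243890000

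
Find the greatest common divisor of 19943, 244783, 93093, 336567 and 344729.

gcd(19943, 244783): 244783 = 12·19943 + 5467; 19943 = 3·5467 + 3542; 5467 = 1·3542 + 1925; 3542 = 1·1925 + 1617; 1925 = 1·1617 + 308; 1617 = 5·308 + 77; 308 = 4·77 + 0 → 77
gcd(77, 93093): 93093 = 1209·77 + 0 → 77
gcd(77, 336567): 336567 = 4371·77 + 0 → 77
gcd(77, 344729): 344729 = 4477·77 + 0 → 77

77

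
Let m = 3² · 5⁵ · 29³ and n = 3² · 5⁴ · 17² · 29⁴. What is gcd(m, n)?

137188125

min exponent per shared prime: 3² · 5⁴ · 29³ = 137188125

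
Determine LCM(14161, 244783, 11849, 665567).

3301877887

lcm(14161, 244783) = 14161·244783/gcd = 3466372063/2023 = 1713481
lcm(1713481, 11849) = 1713481·11849/gcd = 20303036369/289 = 70252721
lcm(70252721, 665567) = 70252721·665567/gcd = 46757892757807/14161 = 3301877887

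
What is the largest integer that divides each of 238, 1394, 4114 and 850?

238 = 2 · 7 · 17; 1394 = 2 · 17 · 41; 4114 = 2 · 11² · 17; 850 = 2 · 5² · 17
gcd takes min exponent of each prime: 2 · 17 = 34

34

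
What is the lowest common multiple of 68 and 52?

884

gcd first: 68 = 1·52 + 16; 52 = 3·16 + 4; 16 = 4·4 + 0 → gcd = 4
lcm = 68·52/gcd = 3536/4 = 884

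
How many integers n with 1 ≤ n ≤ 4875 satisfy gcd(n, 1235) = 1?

1235 = 5·13·19. Inclusion–exclusion on these primes:
4875 − ⌊4875/5⌋ − ⌊4875/13⌋ − ⌊4875/19⌋ + ⌊4875/65⌋ + ⌊4875/95⌋ + ⌊4875/247⌋ − ⌊4875/1235⌋ = 3411

3411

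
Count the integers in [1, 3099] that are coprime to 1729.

1729 = 7·13·19. Inclusion–exclusion on these primes:
3099 − ⌊3099/7⌋ − ⌊3099/13⌋ − ⌊3099/19⌋ + ⌊3099/91⌋ + ⌊3099/133⌋ + ⌊3099/247⌋ − ⌊3099/1729⌋ = 2324

2324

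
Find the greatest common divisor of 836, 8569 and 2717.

209

836 = 2² · 11 · 19; 8569 = 11 · 19 · 41; 2717 = 11 · 13 · 19
gcd takes min exponent of each prime: 11 · 19 = 209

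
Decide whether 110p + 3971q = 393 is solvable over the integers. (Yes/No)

No

By Bézout, 110p + 3971q = 393 has integer solutions iff gcd(110, 3971) | 393.
Euclid: 3971 = 36·110 + 11; 110 = 10·11 + 0. gcd = 11; 393 mod 11 = 8. No.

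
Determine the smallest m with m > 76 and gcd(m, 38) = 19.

gcd(m, 38) = 19 forces 19 | m; write m = 19s. Then gcd(19s, 19·2) = 19·gcd(s, 2), so need gcd(s, 2) = 1.
19s > 76 gives s ≥ 5. The least s ≥ 5 coprime to 2 is 5, so m = 19·5 = 95.

95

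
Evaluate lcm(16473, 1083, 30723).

16473 = 3 · 17² · 19; 1083 = 3 · 19²; 30723 = 3 · 7² · 11 · 19
lcm takes max exponent of each prime: 3 · 7² · 11 · 17² · 19² = 168699993

168699993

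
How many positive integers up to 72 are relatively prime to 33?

44

33 = 3·11. Inclusion–exclusion on these primes:
72 − ⌊72/3⌋ − ⌊72/11⌋ + ⌊72/33⌋ = 44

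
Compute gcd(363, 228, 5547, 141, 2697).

363 = 3 · 11²; 228 = 2² · 3 · 19; 5547 = 3 · 43²; 141 = 3 · 47; 2697 = 3 · 29 · 31
gcd takes min exponent of each prime: 3 = 3

3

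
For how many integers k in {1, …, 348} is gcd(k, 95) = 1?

Prime factors of 95: 5, 19. Count integers ≤ 348 divisible by none of them.
By inclusion–exclusion: 348 − ⌊348/5⌋ − ⌊348/19⌋ + ⌊348/95⌋ = 264.

264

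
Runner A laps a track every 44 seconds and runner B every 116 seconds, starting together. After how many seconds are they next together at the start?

44 = 2² · 11; 116 = 2² · 29
max exponents: 2² · 11 · 29 = 1276

1276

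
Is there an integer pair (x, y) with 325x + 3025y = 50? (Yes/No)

By Bézout, 325x + 3025y = 50 has integer solutions iff gcd(325, 3025) | 50.
Euclid: 3025 = 9·325 + 100; 325 = 3·100 + 25; 100 = 4·25 + 0. gcd = 25; 50 mod 25 = 0. Yes.

Yes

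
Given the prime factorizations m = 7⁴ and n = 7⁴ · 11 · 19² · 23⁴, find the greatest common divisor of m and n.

2401

min exponent per shared prime: 7⁴ = 2401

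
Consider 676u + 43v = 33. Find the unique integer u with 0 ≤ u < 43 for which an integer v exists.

gcd(676, 43) = 1 (Euclid: 676 = 15·43 + 31; 43 = 1·31 + 12; 31 = 2·12 + 7; 12 = 1·7 + 5; 7 = 1·5 + 2; 5 = 2·2 + 1; 2 = 2·1 + 0), and 1 | 33.
Extended Euclid: 676·(-18) + 43·(283) = 1. Scale by 33: u₀ = -594.
General solution u = u₀ + 43t; reducing mod 43 gives u = 8 (and v = -125).

8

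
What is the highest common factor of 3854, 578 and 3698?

3854 = 2 · 41 · 47; 578 = 2 · 17²; 3698 = 2 · 43²
gcd takes min exponent of each prime: 2 = 2

2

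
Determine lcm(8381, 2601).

gcd first: 8381 = 3·2601 + 578; 2601 = 4·578 + 289; 578 = 2·289 + 0 → gcd = 289
lcm = 8381·2601/gcd = 21798981/289 = 75429

75429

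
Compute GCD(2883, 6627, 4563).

3

gcd(2883, 6627): 6627 = 2·2883 + 861; 2883 = 3·861 + 300; 861 = 2·300 + 261; 300 = 1·261 + 39; 261 = 6·39 + 27; 39 = 1·27 + 12; 27 = 2·12 + 3; 12 = 4·3 + 0 → 3
gcd(3, 4563): 4563 = 1521·3 + 0 → 3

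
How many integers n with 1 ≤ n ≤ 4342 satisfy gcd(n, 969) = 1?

Prime factors of 969: 3, 17, 19. Count integers ≤ 4342 divisible by none of them.
By inclusion–exclusion: 4342 − ⌊4342/3⌋ − ⌊4342/17⌋ − ⌊4342/19⌋ + ⌊4342/51⌋ + ⌊4342/57⌋ + ⌊4342/323⌋ − ⌊4342/969⌋ = 2582.

2582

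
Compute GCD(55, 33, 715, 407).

11

55 = 5 · 11; 33 = 3 · 11; 715 = 5 · 11 · 13; 407 = 11 · 37
gcd takes min exponent of each prime: 11 = 11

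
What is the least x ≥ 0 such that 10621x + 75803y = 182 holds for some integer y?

728

Reduce mod 75803: 10621x ≡ 182 (mod 75803). With g = gcd(10621, 75803) = 13 dividing 182, divide through: 817x ≡ 14 (mod 5831).
Since gcd(817, 5831) = 1, x ≡ 14·(817)⁻¹ ≡ 728 (mod 5831). Smallest non-negative: 728.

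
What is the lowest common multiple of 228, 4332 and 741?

228 = 2² · 3 · 19; 4332 = 2² · 3 · 19²; 741 = 3 · 13 · 19
lcm takes max exponent of each prime: 2² · 3 · 13 · 19² = 56316

56316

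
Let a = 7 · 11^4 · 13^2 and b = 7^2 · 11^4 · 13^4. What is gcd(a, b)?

17320303

min exponent per shared prime: 7 · 11^4 · 13^2 = 17320303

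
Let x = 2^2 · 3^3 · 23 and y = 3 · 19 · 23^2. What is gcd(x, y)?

min exponent per shared prime: 3 · 23 = 69

69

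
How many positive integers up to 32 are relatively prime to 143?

28

143 = 11·13. Inclusion–exclusion on these primes:
32 − ⌊32/11⌋ − ⌊32/13⌋ + ⌊32/143⌋ = 28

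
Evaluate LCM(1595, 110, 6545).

379610

1595 = 5 · 11 · 29; 110 = 2 · 5 · 11; 6545 = 5 · 7 · 11 · 17
lcm takes max exponent of each prime: 2 · 5 · 7 · 11 · 17 · 29 = 379610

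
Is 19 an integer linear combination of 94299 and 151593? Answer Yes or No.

No

gcd(94299, 151593): 151593 = 1·94299 + 57294; 94299 = 1·57294 + 37005; 57294 = 1·37005 + 20289; 37005 = 1·20289 + 16716; 20289 = 1·16716 + 3573; 16716 = 4·3573 + 2424; 3573 = 1·2424 + 1149; 2424 = 2·1149 + 126; 1149 = 9·126 + 15; 126 = 8·15 + 6; 15 = 2·6 + 3; 6 = 2·3 + 0 → 3
3 does not divide 19, so a solution does not exist.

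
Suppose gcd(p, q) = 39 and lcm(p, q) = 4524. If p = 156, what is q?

Using pq = gcd(p,q)·lcm(p,q) = 39·4524 = 176436, we get q = 176436/156 = 1131.

1131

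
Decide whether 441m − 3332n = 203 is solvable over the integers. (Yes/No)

By Bézout, 441m − 3332n = 203 has integer solutions iff gcd(441, 3332) | 203.
Euclid: 3332 = 7·441 + 245; 441 = 1·245 + 196; 245 = 1·196 + 49; 196 = 4·49 + 0. gcd = 49; 203 mod 49 = 7. No.

No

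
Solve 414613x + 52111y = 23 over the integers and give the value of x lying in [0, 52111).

51378

Euclid: 414613 = 7·52111 + 49836; 52111 = 1·49836 + 2275; 49836 = 21·2275 + 2061; 2275 = 1·2061 + 214; 2061 = 9·214 + 135; 214 = 1·135 + 79; 135 = 1·79 + 56; 79 = 1·56 + 23; 56 = 2·23 + 10; 23 = 2·10 + 3; 10 = 3·3 + 1; 3 = 3·1 + 0 → gcd = 1; 23 = 1·23.
Back-substitution yields 414613·(15828) + 52111·(-125933) = 1, so one solution is x = 15828·23 = 364044, y = -125933·23 = -2896459.
Solutions in x differ by 52111/1 = 52111; the one in [0, 52111) is 364044 mod 52111 = 51378.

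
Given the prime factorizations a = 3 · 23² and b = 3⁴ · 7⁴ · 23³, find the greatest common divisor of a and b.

1587

min exponent per shared prime: 3 · 23² = 1587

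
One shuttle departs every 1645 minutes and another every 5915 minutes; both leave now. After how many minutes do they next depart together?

278005

1645 = 5 · 7 · 47; 5915 = 5 · 7 · 13²
max exponents: 5 · 7 · 13² · 47 = 278005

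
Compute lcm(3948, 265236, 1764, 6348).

42147857052

lcm(3948, 265236) = 3948·265236/gcd = 1047151728/12 = 87262644
lcm(87262644, 1764) = 87262644·1764/gcd = 153931304016/84 = 1832515524
lcm(1832515524, 6348) = 1832515524·6348/gcd = 11632808546352/276 = 42147857052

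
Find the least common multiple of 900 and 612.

15300

900 = 2² · 3² · 5²; 612 = 2² · 3² · 17
max exponents: 2² · 3² · 5² · 17 = 15300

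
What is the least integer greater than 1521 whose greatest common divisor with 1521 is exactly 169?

1690

gcd(k, 1521) = 169 forces 169 | k; write k = 169s. Then gcd(169s, 169·9) = 169·gcd(s, 9), so need gcd(s, 9) = 1.
169s > 1521 gives s ≥ 10. The least s ≥ 10 coprime to 9 is 10, so k = 169·10 = 1690.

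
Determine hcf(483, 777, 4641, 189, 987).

gcd(483, 777): 777 = 1·483 + 294; 483 = 1·294 + 189; 294 = 1·189 + 105; 189 = 1·105 + 84; 105 = 1·84 + 21; 84 = 4·21 + 0 → 21
gcd(21, 4641): 4641 = 221·21 + 0 → 21
gcd(21, 189): 189 = 9·21 + 0 → 21
gcd(21, 987): 987 = 47·21 + 0 → 21

21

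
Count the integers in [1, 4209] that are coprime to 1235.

2946

Prime factors of 1235: 5, 13, 19. Count integers ≤ 4209 divisible by none of them.
By inclusion–exclusion: 4209 − ⌊4209/5⌋ − ⌊4209/13⌋ − ⌊4209/19⌋ + ⌊4209/65⌋ + ⌊4209/95⌋ + ⌊4209/247⌋ − ⌊4209/1235⌋ = 2946.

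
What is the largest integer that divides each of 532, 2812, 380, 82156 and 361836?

76

gcd(532, 2812): 2812 = 5·532 + 152; 532 = 3·152 + 76; 152 = 2·76 + 0 → 76
gcd(76, 380): 380 = 5·76 + 0 → 76
gcd(76, 82156): 82156 = 1081·76 + 0 → 76
gcd(76, 361836): 361836 = 4761·76 + 0 → 76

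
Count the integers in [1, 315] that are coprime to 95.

239

Prime factors of 95: 5, 19. Count integers ≤ 315 divisible by none of them.
By inclusion–exclusion: 315 − ⌊315/5⌋ − ⌊315/19⌋ + ⌊315/95⌋ = 239.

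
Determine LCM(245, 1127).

5635

gcd first: 1127 = 4·245 + 147; 245 = 1·147 + 98; 147 = 1·98 + 49; 98 = 2·49 + 0 → gcd = 49
lcm = 245·1127/gcd = 276115/49 = 5635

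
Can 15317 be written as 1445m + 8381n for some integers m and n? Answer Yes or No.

Yes

gcd(1445, 8381): 8381 = 5·1445 + 1156; 1445 = 1·1156 + 289; 1156 = 4·289 + 0 → 289
289 divides 15317, so a solution exists.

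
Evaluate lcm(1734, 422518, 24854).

1734 = 2 · 3 · 17²; 422518 = 2 · 17³ · 43; 24854 = 2 · 17² · 43
lcm takes max exponent of each prime: 2 · 3 · 17³ · 43 = 1267554

1267554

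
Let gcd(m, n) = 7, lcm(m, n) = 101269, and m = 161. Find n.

Using mn = gcd(m,n)·lcm(m,n) = 7·101269 = 708883, we get n = 708883/161 = 4403.

4403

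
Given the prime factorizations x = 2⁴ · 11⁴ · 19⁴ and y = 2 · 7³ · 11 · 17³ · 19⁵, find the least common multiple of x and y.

977461391301167696

max exponent per prime: 2⁴ · 7³ · 11⁴ · 17³ · 19⁵ = 977461391301167696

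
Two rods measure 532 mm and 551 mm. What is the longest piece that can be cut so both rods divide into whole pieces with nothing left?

532 = 2² · 7 · 19
551 = 19 · 29
Common: 19 = 19

19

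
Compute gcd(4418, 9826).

2

4418 = 2 · 47²
9826 = 2 · 17³
Common: 2 = 2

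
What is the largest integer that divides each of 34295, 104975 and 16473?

19

gcd(34295, 104975): 104975 = 3·34295 + 2090; 34295 = 16·2090 + 855; 2090 = 2·855 + 380; 855 = 2·380 + 95; 380 = 4·95 + 0 → 95
gcd(95, 16473): 16473 = 173·95 + 38; 95 = 2·38 + 19; 38 = 2·19 + 0 → 19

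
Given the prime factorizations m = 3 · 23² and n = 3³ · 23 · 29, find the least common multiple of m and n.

max exponent per prime: 3³ · 23² · 29 = 414207

414207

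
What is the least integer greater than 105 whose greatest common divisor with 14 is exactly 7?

gcd(x, 14) = 7 forces 7 | x; write x = 7s. Then gcd(7s, 7·2) = 7·gcd(s, 2), so need gcd(s, 2) = 1.
7s > 105 gives s ≥ 16. The least s ≥ 16 coprime to 2 is 17, so x = 7·17 = 119.

119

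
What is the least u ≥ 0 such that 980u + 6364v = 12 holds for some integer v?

13

Reduce mod 6364: 980u ≡ 12 (mod 6364). With g = gcd(980, 6364) = 4 dividing 12, divide through: 245u ≡ 3 (mod 1591).
Since gcd(245, 1591) = 1, u ≡ 3·(245)⁻¹ ≡ 13 (mod 1591). Smallest non-negative: 13.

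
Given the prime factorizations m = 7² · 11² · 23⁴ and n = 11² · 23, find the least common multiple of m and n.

1659177289

max exponent per prime: 7² · 11² · 23⁴ = 1659177289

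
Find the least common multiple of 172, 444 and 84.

lcm(172, 444) = 172·444/gcd = 76368/4 = 19092
lcm(19092, 84) = 19092·84/gcd = 1603728/12 = 133644

133644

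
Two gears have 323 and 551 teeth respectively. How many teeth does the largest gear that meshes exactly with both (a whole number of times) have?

19

Euclid: 551 = 1·323 + 228; 323 = 1·228 + 95; 228 = 2·95 + 38; 95 = 2·38 + 19; 38 = 2·19 + 0. Last nonzero remainder: 19.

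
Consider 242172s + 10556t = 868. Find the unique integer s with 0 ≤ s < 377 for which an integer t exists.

50

gcd(242172, 10556) = 28 (Euclid: 242172 = 22·10556 + 9940; 10556 = 1·9940 + 616; 9940 = 16·616 + 84; 616 = 7·84 + 28; 84 = 3·28 + 0), and 28 | 868.
Extended Euclid: 242172·(-120) + 10556·(2753) = 28. Scale by 31: s₀ = -3720.
General solution s = s₀ + 377k; reducing mod 377 gives s = 50 (and t = -1147).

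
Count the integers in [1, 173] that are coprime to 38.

82

38 = 2·19. Inclusion–exclusion on these primes:
173 − ⌊173/2⌋ − ⌊173/19⌋ + ⌊173/38⌋ = 82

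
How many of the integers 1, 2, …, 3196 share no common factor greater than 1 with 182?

182 = 2·7·13. Inclusion–exclusion on these primes:
3196 − ⌊3196/2⌋ − ⌊3196/7⌋ − ⌊3196/13⌋ + ⌊3196/14⌋ + ⌊3196/26⌋ + ⌊3196/91⌋ − ⌊3196/182⌋ = 1265

1265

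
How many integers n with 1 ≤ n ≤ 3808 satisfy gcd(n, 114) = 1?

114 = 2·3·19. Inclusion–exclusion on these primes:
3808 − ⌊3808/2⌋ − ⌊3808/3⌋ − ⌊3808/19⌋ + ⌊3808/6⌋ + ⌊3808/38⌋ + ⌊3808/57⌋ − ⌊3808/114⌋ = 1202

1202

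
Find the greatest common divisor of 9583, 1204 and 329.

gcd(9583, 1204): 9583 = 7·1204 + 1155; 1204 = 1·1155 + 49; 1155 = 23·49 + 28; 49 = 1·28 + 21; 28 = 1·21 + 7; 21 = 3·7 + 0 → 7
gcd(7, 329): 329 = 47·7 + 0 → 7

7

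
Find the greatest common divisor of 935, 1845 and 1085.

gcd(935, 1845): 1845 = 1·935 + 910; 935 = 1·910 + 25; 910 = 36·25 + 10; 25 = 2·10 + 5; 10 = 2·5 + 0 → 5
gcd(5, 1085): 1085 = 217·5 + 0 → 5

5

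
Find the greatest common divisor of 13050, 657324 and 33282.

13050 = 2 · 3² · 5² · 29; 657324 = 2² · 3² · 19 · 31²; 33282 = 2 · 3² · 43²
gcd takes min exponent of each prime: 2 · 3² = 18

18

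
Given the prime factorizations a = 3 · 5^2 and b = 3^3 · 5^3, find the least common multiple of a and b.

3375

max exponent per prime: 3^3 · 5^3 = 3375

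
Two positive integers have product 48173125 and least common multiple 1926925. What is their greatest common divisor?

25

gcd·lcm = product, so gcd = 48173125/1926925 = 25.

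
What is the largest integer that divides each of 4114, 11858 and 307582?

gcd(4114, 11858): 11858 = 2·4114 + 3630; 4114 = 1·3630 + 484; 3630 = 7·484 + 242; 484 = 2·242 + 0 → 242
gcd(242, 307582): 307582 = 1271·242 + 0 → 242

242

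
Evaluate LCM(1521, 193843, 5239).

1521 = 3² · 13²; 193843 = 13² · 31 · 37; 5239 = 13² · 31
lcm takes max exponent of each prime: 3² · 13² · 31 · 37 = 1744587

1744587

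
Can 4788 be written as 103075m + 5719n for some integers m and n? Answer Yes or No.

By Bézout, 103075m + 5719n = 4788 has integer solutions iff gcd(103075, 5719) | 4788.
Euclid: 103075 = 18·5719 + 133; 5719 = 43·133 + 0. gcd = 133; 4788 mod 133 = 0. Yes.

Yes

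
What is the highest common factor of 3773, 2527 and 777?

3773 = 7³ · 11; 2527 = 7 · 19²; 777 = 3 · 7 · 37
gcd takes min exponent of each prime: 7 = 7

7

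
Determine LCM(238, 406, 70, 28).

238 = 2 · 7 · 17; 406 = 2 · 7 · 29; 70 = 2 · 5 · 7; 28 = 2² · 7
lcm takes max exponent of each prime: 2² · 5 · 7 · 17 · 29 = 69020

69020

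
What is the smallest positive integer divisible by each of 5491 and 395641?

7517179

5491 = 17² · 19; 395641 = 17² · 37²
max exponents: 17² · 19 · 37² = 7517179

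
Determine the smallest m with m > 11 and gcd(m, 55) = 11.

22

gcd(m, 55) = 11 forces 11 | m; write m = 11s. Then gcd(11s, 11·5) = 11·gcd(s, 5), so need gcd(s, 5) = 1.
11s > 11 gives s ≥ 2. The least s ≥ 2 coprime to 5 is 2, so m = 11·2 = 22.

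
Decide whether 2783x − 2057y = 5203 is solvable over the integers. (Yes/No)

gcd(2783, 2057): 2783 = 1·2057 + 726; 2057 = 2·726 + 605; 726 = 1·605 + 121; 605 = 5·121 + 0 → 121
121 divides 5203, so a solution exists.

Yes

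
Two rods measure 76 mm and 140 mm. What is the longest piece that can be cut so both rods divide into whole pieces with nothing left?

4

76 = 2² · 19
140 = 2² · 5 · 7
Common: 2² = 4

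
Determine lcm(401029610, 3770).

151188162970

401029610 = 2 · 5 · 23² · 41 · 43²; 3770 = 2 · 5 · 13 · 29
max exponents: 2 · 5 · 13 · 23² · 29 · 41 · 43² = 151188162970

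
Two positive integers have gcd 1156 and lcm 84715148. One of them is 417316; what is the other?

234668

Using ab = gcd(a,b)·lcm(a,b) = 1156·84715148 = 97930711088, we get b = 97930711088/417316 = 234668.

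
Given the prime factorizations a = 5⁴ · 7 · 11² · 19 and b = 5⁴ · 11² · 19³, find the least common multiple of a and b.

max exponent per prime: 5⁴ · 7 · 11² · 19³ = 3630983125

3630983125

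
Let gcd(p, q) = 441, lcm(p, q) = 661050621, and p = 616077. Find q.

Using pq = gcd(p,q)·lcm(p,q) = 441·661050621 = 291523323861, we get q = 291523323861/616077 = 473193.

473193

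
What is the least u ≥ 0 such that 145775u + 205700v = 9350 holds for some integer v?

374

Reduce mod 205700: 145775u ≡ 9350 (mod 205700). With g = gcd(145775, 205700) = 425 dividing 9350, divide through: 343u ≡ 22 (mod 484).
Since gcd(343, 484) = 1, u ≡ 22·(343)⁻¹ ≡ 374 (mod 484). Smallest non-negative: 374.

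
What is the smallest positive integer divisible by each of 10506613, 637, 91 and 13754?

10506613 = 13 · 29² · 31²; 637 = 7² · 13; 91 = 7 · 13; 13754 = 2 · 13 · 23²
lcm takes max exponent of each prime: 2 · 7² · 13 · 23² · 29² · 31² = 544683831146

544683831146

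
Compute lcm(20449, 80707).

13639483

gcd first: 80707 = 3·20449 + 19360; 20449 = 1·19360 + 1089; 19360 = 17·1089 + 847; 1089 = 1·847 + 242; 847 = 3·242 + 121; 242 = 2·121 + 0 → gcd = 121
lcm = 20449·80707/gcd = 1650377443/121 = 13639483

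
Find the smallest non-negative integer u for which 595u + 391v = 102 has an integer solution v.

12

Reduce mod 391: 595u ≡ 102 (mod 391). With g = gcd(595, 391) = 17 dividing 102, divide through: 35u ≡ 6 (mod 23).
Since gcd(35, 23) = 1, u ≡ 6·(35)⁻¹ ≡ 12 (mod 23). Smallest non-negative: 12.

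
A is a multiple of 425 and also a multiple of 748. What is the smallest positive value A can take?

18700

425 = 5² · 17; 748 = 2² · 11 · 17
max exponents: 2² · 5² · 11 · 17 = 18700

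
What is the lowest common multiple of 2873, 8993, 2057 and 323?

2873 = 13² · 17; 8993 = 17 · 23²; 2057 = 11² · 17; 323 = 17 · 19
lcm takes max exponent of each prime: 11² · 13² · 17 · 19 · 23² = 3494059283

3494059283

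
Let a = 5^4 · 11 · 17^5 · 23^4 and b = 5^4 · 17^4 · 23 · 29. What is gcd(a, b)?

1200614375

min exponent per shared prime: 5^4 · 17^4 · 23 = 1200614375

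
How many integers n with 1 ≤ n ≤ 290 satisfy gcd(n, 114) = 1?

92

114 = 2·3·19. Inclusion–exclusion on these primes:
290 − ⌊290/2⌋ − ⌊290/3⌋ − ⌊290/19⌋ + ⌊290/6⌋ + ⌊290/38⌋ + ⌊290/57⌋ − ⌊290/114⌋ = 92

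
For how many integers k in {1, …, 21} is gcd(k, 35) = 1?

14

35 = 5·7. Inclusion–exclusion on these primes:
21 − ⌊21/5⌋ − ⌊21/7⌋ + ⌊21/35⌋ = 14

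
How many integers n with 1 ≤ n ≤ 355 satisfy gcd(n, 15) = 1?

Prime factors of 15: 3, 5. Count integers ≤ 355 divisible by none of them.
By inclusion–exclusion: 355 − ⌊355/3⌋ − ⌊355/5⌋ + ⌊355/15⌋ = 189.

189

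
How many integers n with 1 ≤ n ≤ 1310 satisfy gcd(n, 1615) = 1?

Prime factors of 1615: 5, 17, 19. Count integers ≤ 1310 divisible by none of them.
By inclusion–exclusion: 1310 − ⌊1310/5⌋ − ⌊1310/17⌋ − ⌊1310/19⌋ + ⌊1310/85⌋ + ⌊1310/95⌋ + ⌊1310/323⌋ − ⌊1310/1615⌋ = 935.

935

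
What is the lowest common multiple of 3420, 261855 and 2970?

59702940

3420 = 2² · 3² · 5 · 19; 261855 = 3² · 5 · 11 · 23²; 2970 = 2 · 3³ · 5 · 11
lcm takes max exponent of each prime: 2² · 3³ · 5 · 11 · 19 · 23² = 59702940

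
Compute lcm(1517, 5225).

7926325

1517 = 37 · 41; 5225 = 5² · 11 · 19
max exponents: 5² · 11 · 19 · 37 · 41 = 7926325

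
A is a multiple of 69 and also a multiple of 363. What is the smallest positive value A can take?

gcd first: 363 = 5·69 + 18; 69 = 3·18 + 15; 18 = 1·15 + 3; 15 = 5·3 + 0 → gcd = 3
lcm = 69·363/gcd = 25047/3 = 8349

8349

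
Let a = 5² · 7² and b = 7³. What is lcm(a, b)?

max exponent per prime: 5² · 7³ = 8575

8575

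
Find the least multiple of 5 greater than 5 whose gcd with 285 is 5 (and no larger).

10

285 = 5·57. Any t with gcd(t, 285) = 5 is a multiple of 5, say 5s, with s coprime to 57.
Need s > 5/5, so s ≥ 2. First s ≥ 2 with gcd(s, 57) = 1 is s = 2. Thus t = 5·2 = 10.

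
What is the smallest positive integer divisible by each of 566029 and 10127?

301693457

gcd first: 566029 = 55·10127 + 9044; 10127 = 1·9044 + 1083; 9044 = 8·1083 + 380; 1083 = 2·380 + 323; 380 = 1·323 + 57; 323 = 5·57 + 38; 57 = 1·38 + 19; 38 = 2·19 + 0 → gcd = 19
lcm = 566029·10127/gcd = 5732175683/19 = 301693457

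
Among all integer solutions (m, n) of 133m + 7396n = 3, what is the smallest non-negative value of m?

Reduce mod 7396: 133m ≡ 3 (mod 7396). With g = gcd(133, 7396) = 1 dividing 3, divide through: 133m ≡ 3 (mod 7396).
Since gcd(133, 7396) = 1, m ≡ 3·(133)⁻¹ ≡ 3559 (mod 7396). Smallest non-negative: 3559.

3559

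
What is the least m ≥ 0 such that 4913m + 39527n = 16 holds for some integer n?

Euclid: 39527 = 8·4913 + 223; 4913 = 22·223 + 7; 223 = 31·7 + 6; 7 = 1·6 + 1; 6 = 6·1 + 0 → gcd = 1; 16 = 1·16.
Back-substitution yields 4913·(5672) + 39527·(-705) = 1, so one solution is m = 5672·16 = 90752, n = -705·16 = -11280.
Solutions in m differ by 39527/1 = 39527; the one in [0, 39527) is 90752 mod 39527 = 11698.

11698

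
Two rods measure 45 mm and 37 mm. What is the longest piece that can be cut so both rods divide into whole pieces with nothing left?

1

Euclid: 45 = 1·37 + 8; 37 = 4·8 + 5; 8 = 1·5 + 3; 5 = 1·3 + 2; 3 = 1·2 + 1; 2 = 2·1 + 0. Last nonzero remainder: 1.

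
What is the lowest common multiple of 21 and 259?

21 = 3 · 7; 259 = 7 · 37
max exponents: 3 · 7 · 37 = 777

777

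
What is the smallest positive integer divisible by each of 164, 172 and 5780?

10190140

lcm(164, 172) = 164·172/gcd = 28208/4 = 7052
lcm(7052, 5780) = 7052·5780/gcd = 40760560/4 = 10190140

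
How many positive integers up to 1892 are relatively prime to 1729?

1729 = 7·13·19. Inclusion–exclusion on these primes:
1892 − ⌊1892/7⌋ − ⌊1892/13⌋ − ⌊1892/19⌋ + ⌊1892/91⌋ + ⌊1892/133⌋ + ⌊1892/247⌋ − ⌊1892/1729⌋ = 1418

1418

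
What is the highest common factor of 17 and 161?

Euclid: 161 = 9·17 + 8; 17 = 2·8 + 1; 8 = 8·1 + 0. Last nonzero remainder: 1.

1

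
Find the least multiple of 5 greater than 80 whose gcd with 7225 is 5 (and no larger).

90

Multiples of 5 above 80: 5·17, 5·18, … . Need the cofactor coprime to 7225/5 = 1445.
Checking s = 17, 18, … the first with gcd(s, 1445) = 1 is s = 18, giving 90.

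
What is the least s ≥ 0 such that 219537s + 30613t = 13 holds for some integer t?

Reduce mod 30613: 219537s ≡ 13 (mod 30613). With g = gcd(219537, 30613) = 1 dividing 13, divide through: 219537s ≡ 13 (mod 30613).
Since gcd(219537, 30613) = 1, s ≡ 13·(219537)⁻¹ ≡ 15750 (mod 30613). Smallest non-negative: 15750.

15750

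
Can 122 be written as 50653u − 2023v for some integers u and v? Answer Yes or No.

gcd(50653, 2023): 50653 = 25·2023 + 78; 2023 = 25·78 + 73; 78 = 1·73 + 5; 73 = 14·5 + 3; 5 = 1·3 + 2; 3 = 1·2 + 1; 2 = 2·1 + 0 → 1
1 divides 122, so a solution exists.

Yes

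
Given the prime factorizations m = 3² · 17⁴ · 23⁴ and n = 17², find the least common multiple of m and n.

max exponent per prime: 3² · 17⁴ · 23⁴ = 210353401449

210353401449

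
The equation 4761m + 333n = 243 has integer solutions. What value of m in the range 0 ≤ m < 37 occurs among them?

26

gcd(4761, 333) = 9 (Euclid: 4761 = 14·333 + 99; 333 = 3·99 + 36; 99 = 2·36 + 27; 36 = 1·27 + 9; 27 = 3·9 + 0), and 9 | 243.
Extended Euclid: 4761·(-10) + 333·(143) = 9. Scale by 27: m₀ = -270.
General solution m = m₀ + 37t; reducing mod 37 gives m = 26 (and n = -371).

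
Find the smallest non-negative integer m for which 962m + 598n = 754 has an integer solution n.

Euclid: 962 = 1·598 + 364; 598 = 1·364 + 234; 364 = 1·234 + 130; 234 = 1·130 + 104; 130 = 1·104 + 26; 104 = 4·26 + 0 → gcd = 26; 754 = 26·29.
Back-substitution yields 962·(5) + 598·(-8) = 26, so one solution is m = 5·29 = 145, n = -8·29 = -232.
Solutions in m differ by 598/26 = 23; the one in [0, 23) is 145 mod 23 = 7.

7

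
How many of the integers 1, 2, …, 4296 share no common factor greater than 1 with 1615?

1615 = 5·17·19. Inclusion–exclusion on these primes:
4296 − ⌊4296/5⌋ − ⌊4296/17⌋ − ⌊4296/19⌋ + ⌊4296/85⌋ + ⌊4296/95⌋ + ⌊4296/323⌋ − ⌊4296/1615⌋ = 3065

3065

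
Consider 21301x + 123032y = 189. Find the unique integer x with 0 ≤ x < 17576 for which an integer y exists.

Euclid: 123032 = 5·21301 + 16527; 21301 = 1·16527 + 4774; 16527 = 3·4774 + 2205; 4774 = 2·2205 + 364; 2205 = 6·364 + 21; 364 = 17·21 + 7; 21 = 3·7 + 0 → gcd = 7; 189 = 7·27.
Back-substitution yields 21301·(5747) + 123032·(-995) = 7, so one solution is x = 5747·27 = 155169, y = -995·27 = -26865.
Solutions in x differ by 123032/7 = 17576; the one in [0, 17576) is 155169 mod 17576 = 14561.

14561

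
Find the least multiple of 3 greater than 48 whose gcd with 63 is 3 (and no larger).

51

Multiples of 3 above 48: 3·17, 3·18, … . Need the cofactor coprime to 63/3 = 21.
Checking s = 17, 18, … the first with gcd(s, 21) = 1 is s = 17, giving 51.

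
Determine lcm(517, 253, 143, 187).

lcm(517, 253) = 517·253/gcd = 130801/11 = 11891
lcm(11891, 143) = 11891·143/gcd = 1700413/11 = 154583
lcm(154583, 187) = 154583·187/gcd = 28907021/11 = 2627911

2627911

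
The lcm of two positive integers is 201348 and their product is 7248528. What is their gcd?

From gcd × lcm = pq: gcd = 7248528 / 201348 = 36.

36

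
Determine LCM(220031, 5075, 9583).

218386268275

lcm(220031, 5075) = 220031·5075/gcd = 1116657325/7 = 159522475
lcm(159522475, 9583) = 159522475·9583/gcd = 1528703877925/7 = 218386268275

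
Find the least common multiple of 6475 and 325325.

12037025

6475 = 5² · 7 · 37; 325325 = 5² · 7 · 11 · 13²
max exponents: 5² · 7 · 11 · 13² · 37 = 12037025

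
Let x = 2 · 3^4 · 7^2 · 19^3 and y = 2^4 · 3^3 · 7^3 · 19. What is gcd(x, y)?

min exponent per shared prime: 2 · 3^3 · 7^2 · 19 = 50274

50274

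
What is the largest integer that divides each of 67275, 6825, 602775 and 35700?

75

gcd(67275, 6825): 67275 = 9·6825 + 5850; 6825 = 1·5850 + 975; 5850 = 6·975 + 0 → 975
gcd(975, 602775): 602775 = 618·975 + 225; 975 = 4·225 + 75; 225 = 3·75 + 0 → 75
gcd(75, 35700): 35700 = 476·75 + 0 → 75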